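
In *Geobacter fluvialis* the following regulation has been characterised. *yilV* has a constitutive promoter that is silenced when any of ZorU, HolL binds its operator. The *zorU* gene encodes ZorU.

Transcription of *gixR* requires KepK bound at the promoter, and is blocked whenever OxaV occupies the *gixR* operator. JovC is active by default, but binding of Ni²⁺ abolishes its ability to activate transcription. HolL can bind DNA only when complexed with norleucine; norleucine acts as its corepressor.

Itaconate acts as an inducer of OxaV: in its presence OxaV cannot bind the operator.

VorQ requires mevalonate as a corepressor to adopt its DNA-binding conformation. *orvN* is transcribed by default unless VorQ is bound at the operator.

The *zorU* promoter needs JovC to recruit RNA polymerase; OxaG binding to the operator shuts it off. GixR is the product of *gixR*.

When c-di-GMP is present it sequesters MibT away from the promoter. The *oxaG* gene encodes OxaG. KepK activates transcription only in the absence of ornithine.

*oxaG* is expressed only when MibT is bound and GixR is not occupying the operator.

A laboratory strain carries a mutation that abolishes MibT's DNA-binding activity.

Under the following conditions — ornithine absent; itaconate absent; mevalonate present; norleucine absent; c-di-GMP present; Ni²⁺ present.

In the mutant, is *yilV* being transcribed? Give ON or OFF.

ON

Itaconate is absent, so OxaV is active.
Ornithine is absent, so KepK is active.
With repressor OxaV bound, *gixR* is not transcribed.
So GixR is not produced.
MibT is non-functional in this strain, so it has no effect.
Required activator MibT is absent, so *oxaG* is not transcribed.
So OxaG is not produced.
Ni²⁺ is present, so JovC is inactive.
Required activator JovC is absent, so *zorU* is not transcribed.
So ZorU is not produced.
Norleucine is absent, so HolL is inactive.
With no repressor bound, *yilV* is transcribed.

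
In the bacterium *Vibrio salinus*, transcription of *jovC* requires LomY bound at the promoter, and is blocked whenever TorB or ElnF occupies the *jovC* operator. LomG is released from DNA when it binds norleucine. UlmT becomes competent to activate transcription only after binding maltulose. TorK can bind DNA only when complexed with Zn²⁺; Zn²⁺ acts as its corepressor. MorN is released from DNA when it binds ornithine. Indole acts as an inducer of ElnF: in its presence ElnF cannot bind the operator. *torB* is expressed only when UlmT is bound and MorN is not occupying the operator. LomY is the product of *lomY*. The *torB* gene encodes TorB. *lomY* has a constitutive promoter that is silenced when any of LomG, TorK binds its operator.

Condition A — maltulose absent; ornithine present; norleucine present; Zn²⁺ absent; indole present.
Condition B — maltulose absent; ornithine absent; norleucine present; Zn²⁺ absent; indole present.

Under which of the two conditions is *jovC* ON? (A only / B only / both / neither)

both

Condition A:
Maltulose is absent, so UlmT is inactive.
Ornithine is present, so MorN is inactive.
Required activator UlmT is absent, so *torB* is not transcribed.
So TorB is not produced.
Norleucine is present, so LomG is inactive.
Zn²⁺ is absent, so TorK is inactive.
With no repressor bound, *lomY* is transcribed.
So LomY is produced and active.
Indole is present, so ElnF is inactive.
No repressor is bound and LomY is active, so *jovC* is transcribed.
→ *jovC* is ON in A.
Condition B:
Maltulose is absent, so UlmT is inactive.
Ornithine is absent, so MorN is active.
With repressor MorN bound, *torB* is not transcribed.
So TorB is not produced.
Norleucine is present, so LomG is inactive.
Zn²⁺ is absent, so TorK is inactive.
With no repressor bound, *lomY* is transcribed.
So LomY is produced and active.
Indole is present, so ElnF is inactive.
No repressor is bound and LomY is active, so *jovC* is transcribed.
→ *jovC* is ON in B.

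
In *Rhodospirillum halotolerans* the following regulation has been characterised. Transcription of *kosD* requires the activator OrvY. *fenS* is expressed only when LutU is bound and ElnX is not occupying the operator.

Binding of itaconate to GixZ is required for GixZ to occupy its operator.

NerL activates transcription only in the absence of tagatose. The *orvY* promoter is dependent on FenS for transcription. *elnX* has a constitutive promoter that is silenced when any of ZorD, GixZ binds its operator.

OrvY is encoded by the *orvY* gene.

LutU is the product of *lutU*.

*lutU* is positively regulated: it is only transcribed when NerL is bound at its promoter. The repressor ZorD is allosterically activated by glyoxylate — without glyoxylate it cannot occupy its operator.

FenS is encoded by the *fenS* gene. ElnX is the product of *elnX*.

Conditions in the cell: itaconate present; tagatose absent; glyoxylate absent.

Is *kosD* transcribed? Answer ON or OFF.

ON

Glyoxylate is absent, so ZorD is inactive.
Itaconate is present, so GixZ is active.
With repressor GixZ bound, *elnX* is not transcribed.
So ElnX is not produced.
Tagatose is absent, so NerL is active.
No repressor is bound and NerL is active, so *lutU* is transcribed.
So LutU is produced and active.
No repressor is bound and LutU is active, so *fenS* is transcribed.
So FenS is produced and active.
No repressor is bound and FenS is active, so *orvY* is transcribed.
So OrvY is produced and active.
No repressor is bound and OrvY is active, so *kosD* is transcribed.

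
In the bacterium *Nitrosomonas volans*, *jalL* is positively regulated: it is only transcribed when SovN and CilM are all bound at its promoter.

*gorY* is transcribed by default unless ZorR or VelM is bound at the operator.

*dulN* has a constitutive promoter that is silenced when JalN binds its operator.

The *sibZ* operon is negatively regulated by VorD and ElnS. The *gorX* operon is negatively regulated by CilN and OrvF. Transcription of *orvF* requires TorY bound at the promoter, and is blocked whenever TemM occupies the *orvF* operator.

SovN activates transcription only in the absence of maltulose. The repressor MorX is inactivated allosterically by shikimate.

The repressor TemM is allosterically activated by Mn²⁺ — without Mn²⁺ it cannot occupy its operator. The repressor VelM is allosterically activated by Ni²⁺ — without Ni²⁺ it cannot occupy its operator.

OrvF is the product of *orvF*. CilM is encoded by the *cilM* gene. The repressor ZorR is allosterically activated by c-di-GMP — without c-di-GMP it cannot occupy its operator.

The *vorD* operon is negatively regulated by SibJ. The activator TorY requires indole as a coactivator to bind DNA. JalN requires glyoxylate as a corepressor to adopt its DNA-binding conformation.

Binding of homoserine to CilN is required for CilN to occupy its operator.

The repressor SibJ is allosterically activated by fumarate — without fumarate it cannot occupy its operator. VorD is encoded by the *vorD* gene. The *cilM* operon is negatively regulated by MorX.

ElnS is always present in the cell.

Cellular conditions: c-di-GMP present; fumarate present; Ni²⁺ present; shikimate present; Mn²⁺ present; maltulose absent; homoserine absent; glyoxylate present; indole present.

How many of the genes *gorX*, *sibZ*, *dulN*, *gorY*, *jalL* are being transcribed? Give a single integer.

Homoserine is absent, so CilN is inactive.
Indole is present, so TorY is active.
Mn²⁺ is present, so TemM is active.
With repressor TemM bound, *orvF* is not transcribed.
So OrvF is not produced.
With no repressor bound, *gorX* is transcribed.
→ *gorX* is ON.
Fumarate is present, so SibJ is active.
With repressor SibJ bound, *vorD* is not transcribed.
So VorD is not produced.
ElnS is produced constitutively and is active.
With repressor ElnS bound, *sibZ* is not transcribed.
→ *sibZ* is OFF.
Glyoxylate is present, so JalN is active.
With repressor JalN bound, *dulN* is not transcribed.
→ *dulN* is OFF.
c-di-GMP is present, so ZorR is active.
Ni²⁺ is present, so VelM is active.
With repressor ZorR bound, *gorY* is not transcribed.
→ *gorY* is OFF.
Maltulose is absent, so SovN is active.
Shikimate is present, so MorX is inactive.
With no repressor bound, *cilM* is transcribed.
So CilM is produced and active.
No repressor is bound and SovN and CilM are active, so *jalL* is transcribed.
→ *jalL* is ON.
2 of the 5 genes are transcribed.

2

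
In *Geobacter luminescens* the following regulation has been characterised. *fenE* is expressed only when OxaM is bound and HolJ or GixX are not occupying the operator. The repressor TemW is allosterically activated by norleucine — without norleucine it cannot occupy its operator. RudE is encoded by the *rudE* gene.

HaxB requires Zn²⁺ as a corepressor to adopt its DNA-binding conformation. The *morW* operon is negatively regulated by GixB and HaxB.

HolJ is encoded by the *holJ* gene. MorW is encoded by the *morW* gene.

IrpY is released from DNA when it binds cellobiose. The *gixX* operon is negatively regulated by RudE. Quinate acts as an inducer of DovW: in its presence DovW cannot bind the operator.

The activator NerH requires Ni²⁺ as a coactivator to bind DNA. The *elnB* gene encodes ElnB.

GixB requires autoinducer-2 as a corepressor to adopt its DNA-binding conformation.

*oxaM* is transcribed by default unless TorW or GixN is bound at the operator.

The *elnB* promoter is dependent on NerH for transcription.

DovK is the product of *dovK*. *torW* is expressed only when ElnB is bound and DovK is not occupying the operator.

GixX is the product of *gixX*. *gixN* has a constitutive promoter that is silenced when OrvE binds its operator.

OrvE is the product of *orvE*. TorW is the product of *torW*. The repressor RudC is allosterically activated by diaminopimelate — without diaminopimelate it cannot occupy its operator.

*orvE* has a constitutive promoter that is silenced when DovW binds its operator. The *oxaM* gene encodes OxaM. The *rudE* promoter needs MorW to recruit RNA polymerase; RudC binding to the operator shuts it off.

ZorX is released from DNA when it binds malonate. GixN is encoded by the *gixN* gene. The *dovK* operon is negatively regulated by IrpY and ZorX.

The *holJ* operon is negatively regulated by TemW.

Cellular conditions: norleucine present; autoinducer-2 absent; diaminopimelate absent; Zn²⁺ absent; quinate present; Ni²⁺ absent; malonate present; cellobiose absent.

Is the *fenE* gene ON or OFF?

ON

Norleucine is present, so TemW is active.
With repressor TemW bound, *holJ* is not transcribed.
So HolJ is not produced.
Diaminopimelate is absent, so RudC is inactive.
Autoinducer-2 is absent, so GixB is inactive.
Zn²⁺ is absent, so HaxB is inactive.
With no repressor bound, *morW* is transcribed.
So MorW is produced and active.
No repressor is bound and MorW is active, so *rudE* is transcribed.
So RudE is produced and active.
With repressor RudE bound, *gixX* is not transcribed.
So GixX is not produced.
Cellobiose is absent, so IrpY is active.
Malonate is present, so ZorX is inactive.
With repressor IrpY bound, *dovK* is not transcribed.
So DovK is not produced.
Ni²⁺ is absent, so NerH is inactive.
Required activator NerH is absent, so *elnB* is not transcribed.
So ElnB is not produced.
Required activator ElnB is absent, so *torW* is not transcribed.
So TorW is not produced.
Quinate is present, so DovW is inactive.
With no repressor bound, *orvE* is transcribed.
So OrvE is produced and active.
With repressor OrvE bound, *gixN* is not transcribed.
So GixN is not produced.
With no repressor bound, *oxaM* is transcribed.
So OxaM is produced and active.
No repressor is bound and OxaM is active, so *fenE* is transcribed.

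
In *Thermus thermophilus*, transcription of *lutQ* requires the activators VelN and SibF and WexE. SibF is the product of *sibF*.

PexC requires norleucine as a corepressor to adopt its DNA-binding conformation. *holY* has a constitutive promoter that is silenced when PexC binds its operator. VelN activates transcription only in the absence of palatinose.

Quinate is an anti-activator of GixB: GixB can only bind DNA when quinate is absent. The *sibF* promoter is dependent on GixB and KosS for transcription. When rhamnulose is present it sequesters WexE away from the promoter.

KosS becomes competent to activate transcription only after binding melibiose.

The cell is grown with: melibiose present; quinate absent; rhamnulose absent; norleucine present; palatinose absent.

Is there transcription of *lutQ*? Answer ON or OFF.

ON

Palatinose is absent, so VelN is active.
Quinate is absent, so GixB is active.
Melibiose is present, so KosS is active.
No repressor is bound and GixB and KosS are active, so *sibF* is transcribed.
So SibF is produced and active.
Rhamnulose is absent, so WexE is active.
No repressor is bound and VelN and SibF and WexE are active, so *lutQ* is transcribed.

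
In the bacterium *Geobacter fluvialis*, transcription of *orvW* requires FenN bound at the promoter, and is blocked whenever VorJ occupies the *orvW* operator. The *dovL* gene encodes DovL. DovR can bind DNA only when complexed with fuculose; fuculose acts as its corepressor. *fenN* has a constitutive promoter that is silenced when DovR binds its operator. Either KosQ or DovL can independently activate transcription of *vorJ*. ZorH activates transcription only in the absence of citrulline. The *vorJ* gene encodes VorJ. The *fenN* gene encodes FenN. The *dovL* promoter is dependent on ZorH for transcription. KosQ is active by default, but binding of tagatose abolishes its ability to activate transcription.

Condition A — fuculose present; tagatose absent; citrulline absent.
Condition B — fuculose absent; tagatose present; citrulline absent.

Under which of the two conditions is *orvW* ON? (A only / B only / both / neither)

Condition A:
Fuculose is present, so DovR is active.
With repressor DovR bound, *fenN* is not transcribed.
So FenN is not produced.
Tagatose is absent, so KosQ is active.
Citrulline is absent, so ZorH is active.
No repressor is bound and ZorH is active, so *dovL* is transcribed.
So DovL is produced and active.
Activator KosQ is present, so *vorJ* is transcribed.
So VorJ is produced and active.
With repressor VorJ bound, *orvW* is not transcribed.
→ *orvW* is OFF in A.
Condition B:
Fuculose is absent, so DovR is inactive.
With no repressor bound, *fenN* is transcribed.
So FenN is produced and active.
Tagatose is present, so KosQ is inactive.
Citrulline is absent, so ZorH is active.
No repressor is bound and ZorH is active, so *dovL* is transcribed.
So DovL is produced and active.
Activator DovL is present, so *vorJ* is transcribed.
So VorJ is produced and active.
With repressor VorJ bound, *orvW* is not transcribed.
→ *orvW* is OFF in B.

neither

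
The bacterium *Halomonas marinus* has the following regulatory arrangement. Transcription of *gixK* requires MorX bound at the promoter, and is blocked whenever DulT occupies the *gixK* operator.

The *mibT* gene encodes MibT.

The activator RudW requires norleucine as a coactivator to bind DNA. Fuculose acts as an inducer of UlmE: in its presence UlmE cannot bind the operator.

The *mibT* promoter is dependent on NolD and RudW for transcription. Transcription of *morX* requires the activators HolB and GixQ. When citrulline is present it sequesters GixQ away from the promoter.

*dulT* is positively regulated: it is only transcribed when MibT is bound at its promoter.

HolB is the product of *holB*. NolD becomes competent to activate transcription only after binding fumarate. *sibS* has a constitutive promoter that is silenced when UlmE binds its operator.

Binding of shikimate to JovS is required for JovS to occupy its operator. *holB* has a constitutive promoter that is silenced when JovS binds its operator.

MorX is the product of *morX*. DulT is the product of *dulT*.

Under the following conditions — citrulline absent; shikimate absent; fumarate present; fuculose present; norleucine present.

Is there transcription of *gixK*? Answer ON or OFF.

OFF

Shikimate is absent, so JovS is inactive.
With no repressor bound, *holB* is transcribed.
So HolB is produced and active.
Citrulline is absent, so GixQ is active.
No repressor is bound and HolB and GixQ are active, so *morX* is transcribed.
So MorX is produced and active.
Fumarate is present, so NolD is active.
Norleucine is present, so RudW is active.
No repressor is bound and NolD and RudW are active, so *mibT* is transcribed.
So MibT is produced and active.
No repressor is bound and MibT is active, so *dulT* is transcribed.
So DulT is produced and active.
With repressor DulT bound, *gixK* is not transcribed.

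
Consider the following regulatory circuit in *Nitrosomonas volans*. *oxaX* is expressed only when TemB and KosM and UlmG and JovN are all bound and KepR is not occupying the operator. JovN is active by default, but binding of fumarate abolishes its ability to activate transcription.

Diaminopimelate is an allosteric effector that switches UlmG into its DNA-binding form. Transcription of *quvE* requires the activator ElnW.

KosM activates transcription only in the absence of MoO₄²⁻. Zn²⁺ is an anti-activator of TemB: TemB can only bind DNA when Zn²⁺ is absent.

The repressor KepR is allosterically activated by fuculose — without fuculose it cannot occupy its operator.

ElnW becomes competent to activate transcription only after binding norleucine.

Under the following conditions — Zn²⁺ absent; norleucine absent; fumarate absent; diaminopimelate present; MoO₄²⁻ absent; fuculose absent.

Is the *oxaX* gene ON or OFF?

Zn²⁺ is absent, so TemB is active.
MoO₄²⁻ is absent, so KosM is active.
Diaminopimelate is present, so UlmG is active.
Fuculose is absent, so KepR is inactive.
Fumarate is absent, so JovN is active.
No repressor is bound and TemB and KosM and UlmG and JovN are active, so *oxaX* is transcribed.

ON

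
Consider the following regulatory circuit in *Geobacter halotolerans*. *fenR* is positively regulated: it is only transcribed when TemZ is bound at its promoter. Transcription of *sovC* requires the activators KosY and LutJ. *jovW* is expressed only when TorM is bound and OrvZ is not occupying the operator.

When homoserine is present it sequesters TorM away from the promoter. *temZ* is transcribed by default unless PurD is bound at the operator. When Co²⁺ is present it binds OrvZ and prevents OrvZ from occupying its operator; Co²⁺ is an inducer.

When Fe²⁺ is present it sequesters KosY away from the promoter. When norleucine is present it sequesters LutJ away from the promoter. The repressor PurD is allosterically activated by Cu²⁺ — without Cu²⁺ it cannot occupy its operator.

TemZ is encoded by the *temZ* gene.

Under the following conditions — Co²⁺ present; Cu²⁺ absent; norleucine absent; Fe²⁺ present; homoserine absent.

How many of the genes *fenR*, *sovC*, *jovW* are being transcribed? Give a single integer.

Cu²⁺ is absent, so PurD is inactive.
With no repressor bound, *temZ* is transcribed.
So TemZ is produced and active.
No repressor is bound and TemZ is active, so *fenR* is transcribed.
→ *fenR* is ON.
Fe²⁺ is present, so KosY is inactive.
Norleucine is absent, so LutJ is active.
Required activator KosY is absent, so *sovC* is not transcribed.
→ *sovC* is OFF.
Co²⁺ is present, so OrvZ is inactive.
Homoserine is absent, so TorM is active.
No repressor is bound and TorM is active, so *jovW* is transcribed.
→ *jovW* is ON.
2 of the 3 genes are transcribed.

2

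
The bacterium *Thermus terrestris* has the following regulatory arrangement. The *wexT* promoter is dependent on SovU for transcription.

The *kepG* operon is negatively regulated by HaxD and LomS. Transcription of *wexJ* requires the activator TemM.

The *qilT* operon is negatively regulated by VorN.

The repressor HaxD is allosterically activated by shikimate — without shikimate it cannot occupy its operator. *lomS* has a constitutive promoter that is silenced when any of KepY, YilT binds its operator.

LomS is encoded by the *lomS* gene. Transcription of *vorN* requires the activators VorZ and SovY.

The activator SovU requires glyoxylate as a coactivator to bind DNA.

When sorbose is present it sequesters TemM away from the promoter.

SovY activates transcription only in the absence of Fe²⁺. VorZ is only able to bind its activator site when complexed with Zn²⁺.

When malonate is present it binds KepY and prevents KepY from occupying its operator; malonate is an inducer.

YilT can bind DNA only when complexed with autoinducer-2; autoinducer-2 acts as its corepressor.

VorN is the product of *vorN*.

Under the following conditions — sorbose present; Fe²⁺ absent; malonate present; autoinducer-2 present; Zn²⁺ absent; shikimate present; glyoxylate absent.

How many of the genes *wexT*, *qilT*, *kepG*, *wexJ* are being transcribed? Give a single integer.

Glyoxylate is absent, so SovU is inactive.
Required activator SovU is absent, so *wexT* is not transcribed.
→ *wexT* is OFF.
Zn²⁺ is absent, so VorZ is inactive.
Fe²⁺ is absent, so SovY is active.
Required activator VorZ is absent, so *vorN* is not transcribed.
So VorN is not produced.
With no repressor bound, *qilT* is transcribed.
→ *qilT* is ON.
Shikimate is present, so HaxD is active.
Malonate is present, so KepY is inactive.
Autoinducer-2 is present, so YilT is active.
With repressor YilT bound, *lomS* is not transcribed.
So LomS is not produced.
With repressor HaxD bound, *kepG* is not transcribed.
→ *kepG* is OFF.
Sorbose is present, so TemM is inactive.
Required activator TemM is absent, so *wexJ* is not transcribed.
→ *wexJ* is OFF.
1 of the 4 genes is transcribed.

1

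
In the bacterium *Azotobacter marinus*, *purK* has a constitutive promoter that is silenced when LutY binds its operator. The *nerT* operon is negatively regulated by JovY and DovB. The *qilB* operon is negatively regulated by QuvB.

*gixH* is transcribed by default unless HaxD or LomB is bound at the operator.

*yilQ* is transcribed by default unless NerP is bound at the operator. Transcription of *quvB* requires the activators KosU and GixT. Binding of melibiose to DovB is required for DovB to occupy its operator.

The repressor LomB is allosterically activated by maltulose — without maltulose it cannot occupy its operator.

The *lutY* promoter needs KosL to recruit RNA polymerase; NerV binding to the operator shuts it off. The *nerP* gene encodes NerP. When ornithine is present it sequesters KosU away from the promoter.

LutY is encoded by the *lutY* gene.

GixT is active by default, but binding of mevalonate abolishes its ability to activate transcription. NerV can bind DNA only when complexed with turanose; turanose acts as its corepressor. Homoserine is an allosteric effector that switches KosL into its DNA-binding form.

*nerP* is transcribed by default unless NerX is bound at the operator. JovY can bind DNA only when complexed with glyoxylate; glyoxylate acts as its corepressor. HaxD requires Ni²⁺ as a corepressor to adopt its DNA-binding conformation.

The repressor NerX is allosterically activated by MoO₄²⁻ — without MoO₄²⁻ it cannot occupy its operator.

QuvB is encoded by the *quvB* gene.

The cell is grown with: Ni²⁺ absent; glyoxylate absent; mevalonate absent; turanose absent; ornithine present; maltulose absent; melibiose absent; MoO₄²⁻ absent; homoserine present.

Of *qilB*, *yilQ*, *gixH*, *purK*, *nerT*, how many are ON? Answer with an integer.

Ornithine is present, so KosU is inactive.
Mevalonate is absent, so GixT is active.
Required activator KosU is absent, so *quvB* is not transcribed.
So QuvB is not produced.
With no repressor bound, *qilB* is transcribed.
→ *qilB* is ON.
MoO₄²⁻ is absent, so NerX is inactive.
With no repressor bound, *nerP* is transcribed.
So NerP is produced and active.
With repressor NerP bound, *yilQ* is not transcribed.
→ *yilQ* is OFF.
Ni²⁺ is absent, so HaxD is inactive.
Maltulose is absent, so LomB is inactive.
With no repressor bound, *gixH* is transcribed.
→ *gixH* is ON.
Homoserine is present, so KosL is active.
Turanose is absent, so NerV is inactive.
No repressor is bound and KosL is active, so *lutY* is transcribed.
So LutY is produced and active.
With repressor LutY bound, *purK* is not transcribed.
→ *purK* is OFF.
Glyoxylate is absent, so JovY is inactive.
Melibiose is absent, so DovB is inactive.
With no repressor bound, *nerT* is transcribed.
→ *nerT* is ON.
3 of the 5 genes are transcribed.

3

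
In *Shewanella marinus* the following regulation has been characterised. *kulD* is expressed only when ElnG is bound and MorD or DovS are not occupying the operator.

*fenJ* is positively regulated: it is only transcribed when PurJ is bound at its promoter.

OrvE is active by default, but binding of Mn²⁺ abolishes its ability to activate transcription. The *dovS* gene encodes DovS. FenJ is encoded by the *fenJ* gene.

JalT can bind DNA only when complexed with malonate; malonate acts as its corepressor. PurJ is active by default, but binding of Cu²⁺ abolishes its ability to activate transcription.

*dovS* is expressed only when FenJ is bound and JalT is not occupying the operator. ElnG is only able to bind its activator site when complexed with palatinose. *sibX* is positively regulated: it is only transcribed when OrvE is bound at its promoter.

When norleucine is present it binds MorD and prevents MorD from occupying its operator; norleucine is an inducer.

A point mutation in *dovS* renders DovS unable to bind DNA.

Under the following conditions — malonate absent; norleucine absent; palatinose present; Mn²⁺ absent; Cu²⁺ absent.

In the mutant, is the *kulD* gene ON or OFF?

Norleucine is absent, so MorD is active.
DovS is non-functional in this strain, so it has no effect.
Palatinose is present, so ElnG is active.
With repressor MorD bound, *kulD* is not transcribed.

OFF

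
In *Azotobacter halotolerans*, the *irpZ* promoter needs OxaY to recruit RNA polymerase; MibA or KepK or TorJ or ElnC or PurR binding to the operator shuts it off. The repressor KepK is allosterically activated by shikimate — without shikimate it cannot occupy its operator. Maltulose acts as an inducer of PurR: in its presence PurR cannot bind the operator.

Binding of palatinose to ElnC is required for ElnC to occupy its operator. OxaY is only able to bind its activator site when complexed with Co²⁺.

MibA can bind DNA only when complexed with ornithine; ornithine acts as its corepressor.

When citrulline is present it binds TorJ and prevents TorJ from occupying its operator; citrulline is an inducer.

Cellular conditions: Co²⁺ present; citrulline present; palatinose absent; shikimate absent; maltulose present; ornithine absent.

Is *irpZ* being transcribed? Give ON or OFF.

ON

Ornithine is absent, so MibA is inactive.
Shikimate is absent, so KepK is inactive.
Citrulline is present, so TorJ is inactive.
Co²⁺ is present, so OxaY is active.
Palatinose is absent, so ElnC is inactive.
Maltulose is present, so PurR is inactive.
No repressor is bound and OxaY is active, so *irpZ* is transcribed.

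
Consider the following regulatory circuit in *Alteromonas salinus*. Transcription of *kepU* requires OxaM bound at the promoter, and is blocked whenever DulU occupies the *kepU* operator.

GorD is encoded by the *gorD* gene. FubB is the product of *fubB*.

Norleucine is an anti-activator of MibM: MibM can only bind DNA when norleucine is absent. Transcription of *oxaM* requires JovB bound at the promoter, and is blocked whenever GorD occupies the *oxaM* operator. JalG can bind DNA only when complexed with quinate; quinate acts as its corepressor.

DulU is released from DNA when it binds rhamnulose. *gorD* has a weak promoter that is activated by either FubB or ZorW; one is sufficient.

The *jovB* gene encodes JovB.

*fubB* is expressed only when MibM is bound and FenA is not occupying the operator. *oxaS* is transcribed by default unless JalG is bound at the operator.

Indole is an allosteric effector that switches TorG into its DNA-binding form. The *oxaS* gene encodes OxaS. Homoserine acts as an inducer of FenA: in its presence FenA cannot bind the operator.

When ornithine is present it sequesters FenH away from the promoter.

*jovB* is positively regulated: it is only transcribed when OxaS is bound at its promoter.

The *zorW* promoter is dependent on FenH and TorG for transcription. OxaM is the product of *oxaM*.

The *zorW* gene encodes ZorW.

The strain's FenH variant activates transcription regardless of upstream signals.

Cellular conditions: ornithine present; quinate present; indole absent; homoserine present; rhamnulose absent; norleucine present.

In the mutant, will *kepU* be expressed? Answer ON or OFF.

Quinate is present, so JalG is active.
With repressor JalG bound, *oxaS* is not transcribed.
So OxaS is not produced.
Required activator OxaS is absent, so *jovB* is not transcribed.
So JovB is not produced.
Homoserine is present, so FenA is inactive.
Norleucine is present, so MibM is inactive.
Required activator MibM is absent, so *fubB* is not transcribed.
So FubB is not produced.
FenH is constitutively active in this strain.
Indole is absent, so TorG is inactive.
Required activator TorG is absent, so *zorW* is not transcribed.
So ZorW is not produced.
No activator is available at the *gorD* promoter, so *gorD* is not transcribed.
So GorD is not produced.
Required activator JovB is absent, so *oxaM* is not transcribed.
So OxaM is not produced.
Rhamnulose is absent, so DulU is active.
With repressor DulU bound, *kepU* is not transcribed.

OFF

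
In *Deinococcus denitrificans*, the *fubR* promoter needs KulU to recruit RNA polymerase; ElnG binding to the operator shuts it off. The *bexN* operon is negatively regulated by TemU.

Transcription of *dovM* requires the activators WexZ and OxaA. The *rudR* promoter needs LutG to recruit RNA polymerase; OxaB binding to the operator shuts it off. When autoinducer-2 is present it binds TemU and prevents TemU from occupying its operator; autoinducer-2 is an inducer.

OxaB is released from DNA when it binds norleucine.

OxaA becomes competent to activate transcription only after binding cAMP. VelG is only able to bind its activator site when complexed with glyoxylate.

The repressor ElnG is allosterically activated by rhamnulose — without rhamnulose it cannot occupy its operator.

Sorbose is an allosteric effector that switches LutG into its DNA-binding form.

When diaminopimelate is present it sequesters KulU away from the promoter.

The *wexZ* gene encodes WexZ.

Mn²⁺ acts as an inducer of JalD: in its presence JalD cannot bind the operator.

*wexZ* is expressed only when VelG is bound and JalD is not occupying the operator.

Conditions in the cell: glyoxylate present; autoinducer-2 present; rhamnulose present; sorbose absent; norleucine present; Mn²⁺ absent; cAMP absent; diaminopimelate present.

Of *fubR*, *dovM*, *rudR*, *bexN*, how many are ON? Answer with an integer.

Diaminopimelate is present, so KulU is inactive.
Rhamnulose is present, so ElnG is active.
With repressor ElnG bound, *fubR* is not transcribed.
→ *fubR* is OFF.
Mn²⁺ is absent, so JalD is active.
Glyoxylate is present, so VelG is active.
With repressor JalD bound, *wexZ* is not transcribed.
So WexZ is not produced.
cAMP is absent, so OxaA is inactive.
Required activator WexZ is absent, so *dovM* is not transcribed.
→ *dovM* is OFF.
Norleucine is present, so OxaB is inactive.
Sorbose is absent, so LutG is inactive.
Required activator LutG is absent, so *rudR* is not transcribed.
→ *rudR* is OFF.
Autoinducer-2 is present, so TemU is inactive.
With no repressor bound, *bexN* is transcribed.
→ *bexN* is ON.
1 of the 4 genes is transcribed.

1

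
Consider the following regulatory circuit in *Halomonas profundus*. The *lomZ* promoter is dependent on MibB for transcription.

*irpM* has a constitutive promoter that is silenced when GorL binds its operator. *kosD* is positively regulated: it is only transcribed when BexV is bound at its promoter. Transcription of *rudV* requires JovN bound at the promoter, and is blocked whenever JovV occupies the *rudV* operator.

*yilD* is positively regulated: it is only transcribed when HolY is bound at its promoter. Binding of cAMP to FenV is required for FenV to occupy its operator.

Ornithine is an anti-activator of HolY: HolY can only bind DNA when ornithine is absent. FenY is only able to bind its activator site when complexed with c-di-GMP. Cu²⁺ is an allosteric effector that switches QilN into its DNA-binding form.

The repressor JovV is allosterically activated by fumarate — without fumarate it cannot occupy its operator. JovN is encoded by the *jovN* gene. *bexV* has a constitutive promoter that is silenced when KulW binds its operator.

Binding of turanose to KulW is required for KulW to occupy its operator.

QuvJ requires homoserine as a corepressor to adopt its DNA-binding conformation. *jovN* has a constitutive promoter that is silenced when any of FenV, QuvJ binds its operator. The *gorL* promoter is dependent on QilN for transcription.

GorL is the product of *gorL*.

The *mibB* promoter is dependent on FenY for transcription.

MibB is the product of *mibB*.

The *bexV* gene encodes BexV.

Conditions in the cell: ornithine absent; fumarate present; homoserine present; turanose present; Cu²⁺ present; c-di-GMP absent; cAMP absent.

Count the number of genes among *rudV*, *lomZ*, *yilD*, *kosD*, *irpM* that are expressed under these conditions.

cAMP is absent, so FenV is inactive.
Homoserine is present, so QuvJ is active.
With repressor QuvJ bound, *jovN* is not transcribed.
So JovN is not produced.
Fumarate is present, so JovV is active.
With repressor JovV bound, *rudV* is not transcribed.
→ *rudV* is OFF.
c-di-GMP is absent, so FenY is inactive.
Required activator FenY is absent, so *mibB* is not transcribed.
So MibB is not produced.
Required activator MibB is absent, so *lomZ* is not transcribed.
→ *lomZ* is OFF.
Ornithine is absent, so HolY is active.
No repressor is bound and HolY is active, so *yilD* is transcribed.
→ *yilD* is ON.
Turanose is present, so KulW is active.
With repressor KulW bound, *bexV* is not transcribed.
So BexV is not produced.
Required activator BexV is absent, so *kosD* is not transcribed.
→ *kosD* is OFF.
Cu²⁺ is present, so QilN is active.
No repressor is bound and QilN is active, so *gorL* is transcribed.
So GorL is produced and active.
With repressor GorL bound, *irpM* is not transcribed.
→ *irpM* is OFF.
1 of the 5 genes is transcribed.

1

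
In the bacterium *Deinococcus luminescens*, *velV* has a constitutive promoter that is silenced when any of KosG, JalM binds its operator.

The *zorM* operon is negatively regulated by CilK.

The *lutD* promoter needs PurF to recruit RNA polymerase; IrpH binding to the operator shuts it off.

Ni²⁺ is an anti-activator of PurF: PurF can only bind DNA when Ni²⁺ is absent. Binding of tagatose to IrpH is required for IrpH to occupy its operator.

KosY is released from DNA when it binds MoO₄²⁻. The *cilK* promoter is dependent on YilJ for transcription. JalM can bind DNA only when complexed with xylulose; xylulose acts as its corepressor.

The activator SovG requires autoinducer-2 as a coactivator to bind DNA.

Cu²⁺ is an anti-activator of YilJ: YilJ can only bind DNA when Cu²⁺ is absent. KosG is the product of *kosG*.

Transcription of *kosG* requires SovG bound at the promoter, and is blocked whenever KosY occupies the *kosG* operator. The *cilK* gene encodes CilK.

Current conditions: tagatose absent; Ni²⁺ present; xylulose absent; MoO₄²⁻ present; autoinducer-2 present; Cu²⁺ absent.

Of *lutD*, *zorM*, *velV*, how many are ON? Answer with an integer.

Tagatose is absent, so IrpH is inactive.
Ni²⁺ is present, so PurF is inactive.
Required activator PurF is absent, so *lutD* is not transcribed.
→ *lutD* is OFF.
Cu²⁺ is absent, so YilJ is active.
No repressor is bound and YilJ is active, so *cilK* is transcribed.
So CilK is produced and active.
With repressor CilK bound, *zorM* is not transcribed.
→ *zorM* is OFF.
Autoinducer-2 is present, so SovG is active.
MoO₄²⁻ is present, so KosY is inactive.
No repressor is bound and SovG is active, so *kosG* is transcribed.
So KosG is produced and active.
Xylulose is absent, so JalM is inactive.
With repressor KosG bound, *velV* is not transcribed.
→ *velV* is OFF.
0 of the 3 genes are transcribed.

0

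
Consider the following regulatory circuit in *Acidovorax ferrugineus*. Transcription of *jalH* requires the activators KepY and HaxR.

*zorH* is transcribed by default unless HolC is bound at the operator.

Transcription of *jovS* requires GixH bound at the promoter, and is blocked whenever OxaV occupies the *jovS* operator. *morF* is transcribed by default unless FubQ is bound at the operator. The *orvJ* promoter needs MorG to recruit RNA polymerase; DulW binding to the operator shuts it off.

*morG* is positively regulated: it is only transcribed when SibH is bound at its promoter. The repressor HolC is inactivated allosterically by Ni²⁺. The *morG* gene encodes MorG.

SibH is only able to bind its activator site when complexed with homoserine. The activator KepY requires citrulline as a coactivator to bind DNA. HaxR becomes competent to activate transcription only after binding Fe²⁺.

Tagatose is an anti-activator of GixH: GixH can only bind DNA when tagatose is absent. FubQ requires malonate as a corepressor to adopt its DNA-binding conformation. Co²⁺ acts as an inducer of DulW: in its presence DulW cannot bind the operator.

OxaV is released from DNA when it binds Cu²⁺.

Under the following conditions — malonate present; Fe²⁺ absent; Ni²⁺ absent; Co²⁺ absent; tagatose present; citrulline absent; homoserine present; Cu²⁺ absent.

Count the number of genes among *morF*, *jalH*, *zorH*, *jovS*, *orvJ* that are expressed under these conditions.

0

Malonate is present, so FubQ is active.
With repressor FubQ bound, *morF* is not transcribed.
→ *morF* is OFF.
Citrulline is absent, so KepY is inactive.
Fe²⁺ is absent, so HaxR is inactive.
Required activator KepY is absent, so *jalH* is not transcribed.
→ *jalH* is OFF.
Ni²⁺ is absent, so HolC is active.
With repressor HolC bound, *zorH* is not transcribed.
→ *zorH* is OFF.
Cu²⁺ is absent, so OxaV is active.
Tagatose is present, so GixH is inactive.
With repressor OxaV bound, *jovS* is not transcribed.
→ *jovS* is OFF.
Homoserine is present, so SibH is active.
No repressor is bound and SibH is active, so *morG* is transcribed.
So MorG is produced and active.
Co²⁺ is absent, so DulW is active.
With repressor DulW bound, *orvJ* is not transcribed.
→ *orvJ* is OFF.
0 of the 5 genes are transcribed.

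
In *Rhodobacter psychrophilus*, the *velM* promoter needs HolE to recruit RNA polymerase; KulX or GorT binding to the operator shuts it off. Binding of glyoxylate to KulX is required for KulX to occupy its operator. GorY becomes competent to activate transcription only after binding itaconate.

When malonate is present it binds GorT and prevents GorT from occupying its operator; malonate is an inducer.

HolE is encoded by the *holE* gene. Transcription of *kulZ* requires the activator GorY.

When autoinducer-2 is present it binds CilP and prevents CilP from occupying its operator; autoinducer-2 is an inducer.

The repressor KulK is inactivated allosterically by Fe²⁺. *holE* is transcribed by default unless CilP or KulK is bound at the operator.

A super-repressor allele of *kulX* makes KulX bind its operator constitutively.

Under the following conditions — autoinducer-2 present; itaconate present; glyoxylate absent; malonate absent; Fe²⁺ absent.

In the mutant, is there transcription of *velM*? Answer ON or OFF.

OFF

Autoinducer-2 is present, so CilP is inactive.
Fe²⁺ is absent, so KulK is active.
With repressor KulK bound, *holE* is not transcribed.
So HolE is not produced.
KulX is constitutively active in this strain.
Malonate is absent, so GorT is active.
With repressor KulX bound, *velM* is not transcribed.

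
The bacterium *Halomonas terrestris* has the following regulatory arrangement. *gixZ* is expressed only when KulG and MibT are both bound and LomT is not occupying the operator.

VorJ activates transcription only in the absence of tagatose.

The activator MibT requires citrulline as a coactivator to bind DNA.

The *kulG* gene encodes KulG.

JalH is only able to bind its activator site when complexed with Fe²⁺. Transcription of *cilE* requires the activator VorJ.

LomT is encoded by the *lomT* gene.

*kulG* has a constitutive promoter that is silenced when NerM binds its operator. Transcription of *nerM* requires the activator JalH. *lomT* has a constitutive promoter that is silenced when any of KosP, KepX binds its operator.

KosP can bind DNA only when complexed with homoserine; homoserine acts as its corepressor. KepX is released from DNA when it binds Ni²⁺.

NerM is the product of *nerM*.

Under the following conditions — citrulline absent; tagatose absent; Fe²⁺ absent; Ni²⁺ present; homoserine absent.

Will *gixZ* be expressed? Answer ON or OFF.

Fe²⁺ is absent, so JalH is inactive.
Required activator JalH is absent, so *nerM* is not transcribed.
So NerM is not produced.
With no repressor bound, *kulG* is transcribed.
So KulG is produced and active.
Citrulline is absent, so MibT is inactive.
Homoserine is absent, so KosP is inactive.
Ni²⁺ is present, so KepX is inactive.
With no repressor bound, *lomT* is transcribed.
So LomT is produced and active.
With repressor LomT bound, *gixZ* is not transcribed.

OFF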